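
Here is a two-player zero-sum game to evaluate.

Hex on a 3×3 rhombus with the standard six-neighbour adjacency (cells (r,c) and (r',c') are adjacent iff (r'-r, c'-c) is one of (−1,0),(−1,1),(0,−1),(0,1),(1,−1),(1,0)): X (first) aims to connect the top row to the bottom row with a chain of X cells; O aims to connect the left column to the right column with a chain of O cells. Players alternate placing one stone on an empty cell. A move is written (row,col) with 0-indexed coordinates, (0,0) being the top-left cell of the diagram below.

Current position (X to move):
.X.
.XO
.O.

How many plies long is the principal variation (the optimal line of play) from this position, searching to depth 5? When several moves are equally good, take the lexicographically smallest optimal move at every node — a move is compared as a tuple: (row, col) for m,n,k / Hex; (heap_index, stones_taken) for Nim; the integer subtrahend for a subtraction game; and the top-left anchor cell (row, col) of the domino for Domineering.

PV length from [.X./.XO/.O.]: 1 ply

ply 1, X at .X./.XO/.O. | (0,0)=-1→XX./.XO/.O.; (0,2)=-1→.XX/.XO/.O.; (1,0)=-1→.X./XXO/.O.; (2,0)=+1→.X./.XO/XO.*; (2,2)=-1→.X./.XO/.OX
ply 2: .X./.XO/XO. is terminal -1 (O); from .X./.XO/.O. depth 5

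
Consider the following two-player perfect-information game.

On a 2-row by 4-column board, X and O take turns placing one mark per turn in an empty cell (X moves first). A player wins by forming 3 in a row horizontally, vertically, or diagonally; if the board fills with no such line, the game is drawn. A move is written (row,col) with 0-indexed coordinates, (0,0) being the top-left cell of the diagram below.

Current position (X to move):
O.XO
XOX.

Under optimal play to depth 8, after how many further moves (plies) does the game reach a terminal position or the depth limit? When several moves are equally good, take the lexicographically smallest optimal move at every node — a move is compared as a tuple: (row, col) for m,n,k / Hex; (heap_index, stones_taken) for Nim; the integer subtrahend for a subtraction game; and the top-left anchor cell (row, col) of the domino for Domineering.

ply 1, X at O.XO/XOX. | (0,1)=+0→OXXO/XOX.*; (1,3)=+0→O.XO/XOXX
ply 2, O at OXXO/XOX. | (1,3)=+0→OXXO/XOXO*
ply 3: OXXO/XOXO is terminal +0 (X); from O.XO/XOX. depth 8

PV length from [O.XO/XOX.]: 2 plies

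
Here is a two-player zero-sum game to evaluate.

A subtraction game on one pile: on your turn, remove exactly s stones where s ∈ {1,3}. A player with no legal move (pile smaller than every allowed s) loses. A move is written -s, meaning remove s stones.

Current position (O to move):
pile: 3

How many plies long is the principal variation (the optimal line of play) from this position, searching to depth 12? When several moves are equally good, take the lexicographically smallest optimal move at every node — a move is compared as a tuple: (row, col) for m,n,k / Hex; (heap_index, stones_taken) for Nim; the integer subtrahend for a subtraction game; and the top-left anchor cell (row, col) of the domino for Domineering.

PV length from [3]: 3 plies

ply 1, O at 3 | -1=+1→2*; -3=+1→0
ply 2, X at 2 | -1=-1→1*
ply 3, O at 1 | -1=+1→0*
ply 4: 0 is terminal -1 (X); from 3 depth 12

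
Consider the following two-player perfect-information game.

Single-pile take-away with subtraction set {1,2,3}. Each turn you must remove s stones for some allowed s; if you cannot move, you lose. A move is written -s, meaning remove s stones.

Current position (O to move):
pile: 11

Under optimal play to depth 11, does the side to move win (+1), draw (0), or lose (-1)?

p1 O@[11]: -1[10]-1 -2[9]-1 -3[8]+1*
p2 X@[8]: -1[7]-1* -2[6]-1 -3[5]-1
p3 O@[7]: -1[6]-1 -2[5]-1 -3[4]+1*
p4 X@[4]: -1[3]-1* -2[2]-1 -3[1]-1
p5 O@[3]: -1[2]-1 -2[1]-1 -3[0]+1*
p6 X@[0] terminal -1; root [11] d11

value(11, O) = +1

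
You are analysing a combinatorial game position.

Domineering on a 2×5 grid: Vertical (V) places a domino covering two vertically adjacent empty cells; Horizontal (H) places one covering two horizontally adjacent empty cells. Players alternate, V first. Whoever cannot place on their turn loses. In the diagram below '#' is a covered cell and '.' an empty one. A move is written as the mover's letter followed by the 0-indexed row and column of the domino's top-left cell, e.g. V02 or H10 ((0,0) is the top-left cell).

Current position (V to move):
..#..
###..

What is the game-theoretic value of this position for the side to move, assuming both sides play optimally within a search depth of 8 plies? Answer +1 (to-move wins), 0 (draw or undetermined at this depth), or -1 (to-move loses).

p1 V@[..#../###..]: V03[..##./####.]+1* V04[..#.#/###.#]+1
p2 H@[..##./####.]: H00[####./####.]-1*
p3 V@[####./####.]: V04[#####/#####]+1*
p4 H@[#####/#####] terminal -1; root [..#../###..] d8

value(..#../###.., V) = +1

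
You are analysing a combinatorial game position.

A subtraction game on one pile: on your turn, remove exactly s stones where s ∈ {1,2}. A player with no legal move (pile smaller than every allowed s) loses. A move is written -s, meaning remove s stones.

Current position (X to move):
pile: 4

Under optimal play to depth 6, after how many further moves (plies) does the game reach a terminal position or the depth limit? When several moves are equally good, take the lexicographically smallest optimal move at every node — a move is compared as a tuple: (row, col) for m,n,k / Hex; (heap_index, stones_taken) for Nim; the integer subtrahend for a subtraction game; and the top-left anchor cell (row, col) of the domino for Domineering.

PV length from [4]: 3 plies

ply 1, X at 4 | -1=+1→3*; -2=-1→2
ply 2, O at 3 | -1=-1→2*; -2=-1→1
ply 3, X at 2 | -1=-1→1; -2=+1→0*
ply 4: 0 is terminal -1 (O); from 4 depth 6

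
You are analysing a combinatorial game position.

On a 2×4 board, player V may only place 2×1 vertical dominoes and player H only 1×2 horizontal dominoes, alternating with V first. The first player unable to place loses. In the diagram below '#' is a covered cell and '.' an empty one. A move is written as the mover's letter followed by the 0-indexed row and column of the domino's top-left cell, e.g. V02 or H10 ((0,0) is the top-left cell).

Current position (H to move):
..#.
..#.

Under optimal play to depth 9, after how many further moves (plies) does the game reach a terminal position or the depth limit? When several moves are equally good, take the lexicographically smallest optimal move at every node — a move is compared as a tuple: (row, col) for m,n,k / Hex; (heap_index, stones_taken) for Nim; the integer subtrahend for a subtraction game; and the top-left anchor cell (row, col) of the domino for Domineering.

PV length from [..#./..#.]: 3 plies

ply 1, H at ..#./..#. | H00=+1→###./..#.*; H10=+1→..#./###.
ply 2, V at ###./..#. | V03=-1→####/..##*
ply 3, H at ####/..## | H10=+1→####/####*
ply 4: ####/#### is terminal -1 (V); from ..#./..#. depth 9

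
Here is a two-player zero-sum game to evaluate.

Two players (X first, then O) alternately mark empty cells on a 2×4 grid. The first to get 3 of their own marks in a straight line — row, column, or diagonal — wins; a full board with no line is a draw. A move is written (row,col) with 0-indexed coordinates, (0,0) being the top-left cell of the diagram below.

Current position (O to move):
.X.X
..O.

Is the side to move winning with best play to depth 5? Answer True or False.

ply 1, O at .X.X/..O. | (0,0)=-1→OX.X/..O.; (0,2)=+0→.XOX/..O.*; (1,0)=-1→.X.X/O.O.; (1,1)=-1→.X.X/.OO.; (1,3)=-1→.X.X/..OO
ply 2, X at .XOX/..O. | (0,0)=-1→XXOX/..O.; (1,0)=+0→.XOX/X.O.*; (1,1)=+0→.XOX/.XO.; (1,3)=+0→.XOX/..OX
ply 3, O at .XOX/X.O. | (0,0)=+0→OXOX/X.O.*; (1,1)=+0→.XOX/XOO.; (1,3)=+0→.XOX/X.OO
ply 4, X at OXOX/X.O. | (1,1)=+0→OXOX/XXO.*; (1,3)=+0→OXOX/X.OX
ply 5, O at OXOX/XXO. | (1,3)=+0→OXOX/XXOO*
ply 6: OXOX/XXOO is terminal +0 (X); from .X.X/..O. depth 5

O winning at [.X.X/..O.]: False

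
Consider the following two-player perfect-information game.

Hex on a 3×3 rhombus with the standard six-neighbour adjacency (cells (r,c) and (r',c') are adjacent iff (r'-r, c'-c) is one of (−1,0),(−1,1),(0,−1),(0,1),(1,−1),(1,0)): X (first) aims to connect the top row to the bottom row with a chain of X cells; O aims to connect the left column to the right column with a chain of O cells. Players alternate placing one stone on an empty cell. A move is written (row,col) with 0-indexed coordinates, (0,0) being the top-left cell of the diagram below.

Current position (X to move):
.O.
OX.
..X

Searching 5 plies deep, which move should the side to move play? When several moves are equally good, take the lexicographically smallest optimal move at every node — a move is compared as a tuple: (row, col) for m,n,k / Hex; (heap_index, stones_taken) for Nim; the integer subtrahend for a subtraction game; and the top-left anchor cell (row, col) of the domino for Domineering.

ply 1, X at .O./OX./..X | (0,0)=-1→XO./OX./..X; (0,2)=+1→.OX/OX./..X*; (1,2)=-1→.O./OXX/..X; (2,0)=-1→.O./OX./X.X; (2,1)=-1→.O./OX./.XX
ply 2, O at .OX/OX./..X | (0,0)=-1→OOX/OX./..X*; (1,2)=-1→.OX/OXO/..X; (2,0)=-1→.OX/OX./O.X; (2,1)=-1→.OX/OX./.OX
ply 3, X at OOX/OX./..X | (1,2)=+1→OOX/OXX/..X*; (2,0)=+1→OOX/OX./X.X; (2,1)=+1→OOX/OX./.XX
ply 4: OOX/OXX/..X is terminal -1 (O); from .O./OX./..X depth 5

X's best at [.O./OX./..X]: (0,2)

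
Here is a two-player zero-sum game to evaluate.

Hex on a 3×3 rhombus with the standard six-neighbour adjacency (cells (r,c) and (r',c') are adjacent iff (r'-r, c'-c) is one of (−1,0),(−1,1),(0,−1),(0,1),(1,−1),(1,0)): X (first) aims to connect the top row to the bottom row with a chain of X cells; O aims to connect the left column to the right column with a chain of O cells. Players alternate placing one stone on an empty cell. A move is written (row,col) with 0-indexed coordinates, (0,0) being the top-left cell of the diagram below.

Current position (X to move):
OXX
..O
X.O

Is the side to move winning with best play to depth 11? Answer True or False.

X winning at [OXX/..O/X.O]: True

ply 1, X at OXX/..O/X.O | (1,0)=+1→OXX/X.O/X.O*; (1,1)=+1→OXX/.XO/X.O; (2,1)=+1→OXX/..O/XXO
ply 2: OXX/X.O/X.O is terminal -1 (O); from OXX/..O/X.O depth 11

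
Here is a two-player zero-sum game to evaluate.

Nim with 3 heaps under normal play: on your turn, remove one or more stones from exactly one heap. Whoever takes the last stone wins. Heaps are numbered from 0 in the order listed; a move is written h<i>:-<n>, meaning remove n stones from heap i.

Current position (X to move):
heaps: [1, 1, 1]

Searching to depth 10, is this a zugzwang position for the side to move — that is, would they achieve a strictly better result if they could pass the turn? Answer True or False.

ply 1, X at (1,1,1) | h0:-1=+1→(0,1,1)*; h1:-1=+1→(1,0,1); h2:-1=+1→(1,1,0)
ply 2, O at (0,1,1) | h1:-1=-1→(0,0,1)*; h2:-1=-1→(0,1,0)
ply 3, X at (0,0,1) | h2:-1=+1→(0,0,0)*
ply 4: (0,0,0) is terminal -1 (O); from (1,1,1) depth 10
suppose X passes — search the same position with O to move:
pass> ply 1, O at (1,1,1) | h0:-1=+1→(0,1,1)*; h1:-1=+1→(1,0,1); h2:-1=+1→(1,1,0)
pass> ply 2, X at (0,1,1) | h1:-1=-1→(0,0,1)*; h2:-1=-1→(0,1,0)
pass> ply 3, O at (0,0,1) | h2:-1=+1→(0,0,0)*
pass> ply 4: (0,0,0) is terminal -1 (X); from (1,1,1) depth 10
for X: play +1, pass -1

zugzwang((1,1,1), X) = False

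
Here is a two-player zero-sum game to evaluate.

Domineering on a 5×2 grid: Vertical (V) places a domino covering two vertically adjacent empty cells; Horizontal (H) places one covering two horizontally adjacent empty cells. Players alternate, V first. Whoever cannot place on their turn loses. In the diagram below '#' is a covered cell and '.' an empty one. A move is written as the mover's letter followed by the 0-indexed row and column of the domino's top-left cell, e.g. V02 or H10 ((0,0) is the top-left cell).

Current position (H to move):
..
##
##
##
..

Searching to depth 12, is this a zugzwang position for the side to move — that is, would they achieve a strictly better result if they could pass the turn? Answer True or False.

ply 1, H at ../##/##/##/.. | H00=+1→##/##/##/##/..*; H40=+1→../##/##/##/##
ply 2: ##/##/##/##/.. is terminal -1 (V); from ../##/##/##/.. depth 12
if H skipped the turn, V would face:
~ ply 1: ../##/##/##/.. is terminal -1 (V); from ../##/##/##/.. depth 12
compare (H): move=+1 vs pass=+1

zugzwang(../##/##/##/.., H) = False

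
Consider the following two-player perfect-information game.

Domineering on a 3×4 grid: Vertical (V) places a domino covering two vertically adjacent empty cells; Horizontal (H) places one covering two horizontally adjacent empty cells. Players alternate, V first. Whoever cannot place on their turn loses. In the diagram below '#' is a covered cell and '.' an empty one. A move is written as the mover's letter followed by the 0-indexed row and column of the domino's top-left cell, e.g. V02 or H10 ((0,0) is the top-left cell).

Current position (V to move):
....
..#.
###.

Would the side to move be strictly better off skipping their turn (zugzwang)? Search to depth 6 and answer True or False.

zugzwang(..../..#./###., V) = False

p1 V@[..../..#./###.]: V00[#.../#.#./###.]+1* V01[.#../.##./###.]+1 V03[...#/..##/###.]-1 V13[..../..##/####]-1
p2 H@[#.../#.#./###.]: H01[###./#.#./###.]-1* H02[#.##/#.#./###.]-1
p3 V@[###./#.#./###.]: V03[####/#.##/###.]+1* V13[###./#.##/####]+1
p4 H@[####/#.##/###.] terminal -1; root [..../..#./###.] d6
pass branch (H moves first from the same position):
  | p1 H@[..../..#./###.]: H00[##../..#./###.]+1* H01[.##./..#./###.]-1 H02[..##/..#./###.]-1 H10[..../###./###.]+1
  | p2 V@[##../..#./###.]: V03[##.#/..##/###.]-1* V13[##../..##/####]-1
  | p3 H@[##.#/..##/###.]: H10[##.#/####/###.]+1*
  | p4 V@[##.#/####/###.] terminal -1; root [..../..#./###.] d6
V moving scores +1; V passing scores -1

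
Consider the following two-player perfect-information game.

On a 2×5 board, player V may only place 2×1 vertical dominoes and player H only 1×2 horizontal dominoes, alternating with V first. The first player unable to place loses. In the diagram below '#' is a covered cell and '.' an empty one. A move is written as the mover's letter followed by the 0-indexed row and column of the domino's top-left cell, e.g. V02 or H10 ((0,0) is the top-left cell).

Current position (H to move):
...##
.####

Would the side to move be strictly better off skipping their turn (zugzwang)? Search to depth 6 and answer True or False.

zugzwang(...##/.####, H) = False

[...##/.####] H move#1: H00:+1/##.##/.####*, H01:-1/.####/.####
[##.##/.####] end (terminal -1, V#2); searched ...##/.#### to 6
pass branch (V moves first from the same position):
  | [...##/.####] V move#1: V00:-1/#..##/#####*
  | [#..##/#####] H move#2: H01:+1/#####/#####*
  | [#####/#####] end (terminal -1, V#3); searched ...##/.#### to 6
H moving scores +1; H passing scores +1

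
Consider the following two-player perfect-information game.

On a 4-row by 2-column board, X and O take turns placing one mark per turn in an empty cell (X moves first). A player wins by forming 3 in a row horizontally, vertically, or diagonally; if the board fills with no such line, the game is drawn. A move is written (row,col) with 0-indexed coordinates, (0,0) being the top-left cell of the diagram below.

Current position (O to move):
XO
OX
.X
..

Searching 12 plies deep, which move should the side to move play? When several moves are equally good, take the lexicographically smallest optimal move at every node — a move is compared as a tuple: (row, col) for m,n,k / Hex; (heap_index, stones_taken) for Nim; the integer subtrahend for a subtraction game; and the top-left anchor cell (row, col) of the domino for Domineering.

O's best at [XO/OX/.X/..]: (3,1)

[XO/OX/.X/..] O move#1: (2,0):-1/XO/OX/OX/.., (3,0):-1/XO/OX/.X/O., (3,1):+0/XO/OX/.X/.O*
[XO/OX/.X/.O] X move#2: (2,0):+0/XO/OX/XX/.O*, (3,0):+0/XO/OX/.X/XO
[XO/OX/XX/.O] O move#3: (3,0):+0/XO/OX/XX/OO*
[XO/OX/XX/OO] end (terminal +0, X#4); searched XO/OX/.X/.. to 12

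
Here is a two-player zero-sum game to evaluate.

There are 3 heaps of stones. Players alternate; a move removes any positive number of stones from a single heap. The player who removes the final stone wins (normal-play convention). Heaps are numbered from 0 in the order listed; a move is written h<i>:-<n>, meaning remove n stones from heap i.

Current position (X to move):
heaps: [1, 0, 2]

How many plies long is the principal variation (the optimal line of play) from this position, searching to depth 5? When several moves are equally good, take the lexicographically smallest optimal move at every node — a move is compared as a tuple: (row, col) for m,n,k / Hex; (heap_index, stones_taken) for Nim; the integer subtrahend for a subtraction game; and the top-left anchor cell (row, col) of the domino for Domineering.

ply 1, X at (1,0,2) | h0:-1=-1→(0,0,2); h2:-1=+1→(1,0,1)*; h2:-2=-1→(1,0,0)
ply 2, O at (1,0,1) | h0:-1=-1→(0,0,1)*; h2:-1=-1→(1,0,0)
ply 3, X at (0,0,1) | h2:-1=+1→(0,0,0)*
ply 4: (0,0,0) is terminal -1 (O); from (1,0,2) depth 5

PV length from [(1,0,2)]: 3 plies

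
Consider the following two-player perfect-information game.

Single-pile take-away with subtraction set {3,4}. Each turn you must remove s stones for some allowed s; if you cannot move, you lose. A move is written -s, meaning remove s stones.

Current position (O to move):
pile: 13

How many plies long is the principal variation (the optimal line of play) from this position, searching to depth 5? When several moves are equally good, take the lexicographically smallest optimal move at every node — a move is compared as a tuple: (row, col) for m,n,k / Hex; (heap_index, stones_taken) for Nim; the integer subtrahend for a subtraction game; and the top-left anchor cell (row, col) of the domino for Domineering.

PV length from [13]: 3 plies

p1 O@[13]: -3[10]-1 -4[9]+1*
p2 X@[9]: -3[6]-1* -4[5]-1
p3 O@[6]: -3[3]-1 -4[2]+1*
p4 X@[2] terminal -1; root [13] d5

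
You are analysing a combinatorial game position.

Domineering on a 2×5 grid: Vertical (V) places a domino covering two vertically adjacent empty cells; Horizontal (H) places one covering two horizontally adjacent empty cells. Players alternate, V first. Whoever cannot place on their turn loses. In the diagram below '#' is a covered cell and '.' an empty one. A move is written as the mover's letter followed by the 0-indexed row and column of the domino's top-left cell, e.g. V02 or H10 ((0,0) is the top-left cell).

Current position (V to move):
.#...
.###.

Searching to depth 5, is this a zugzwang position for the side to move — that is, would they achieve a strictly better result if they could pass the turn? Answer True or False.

zugzwang(.#.../.###., V) = False

[.#.../.###.] V move#1: V00:-1/##.../####., V04:+1/.#..#/.####*
[.#..#/.####] H move#2: H02:-1/.####/.####*
[.####/.####] V move#3: V00:+1/#####/#####*
[#####/#####] end (terminal -1, H#4); searched .#.../.###. to 5
suppose V passes — search the same position with H to move:
pass> [.#.../.###.] H move#1: H02:-1/.###./.###.*, H03:-1/.#.##/.###.
pass> [.###./.###.] V move#2: V00:+1/####./####.*, V04:+1/.####/.####
pass> [####./####.] end (terminal -1, H#3); searched .#.../.###. to 5
for V: play +1, pass +1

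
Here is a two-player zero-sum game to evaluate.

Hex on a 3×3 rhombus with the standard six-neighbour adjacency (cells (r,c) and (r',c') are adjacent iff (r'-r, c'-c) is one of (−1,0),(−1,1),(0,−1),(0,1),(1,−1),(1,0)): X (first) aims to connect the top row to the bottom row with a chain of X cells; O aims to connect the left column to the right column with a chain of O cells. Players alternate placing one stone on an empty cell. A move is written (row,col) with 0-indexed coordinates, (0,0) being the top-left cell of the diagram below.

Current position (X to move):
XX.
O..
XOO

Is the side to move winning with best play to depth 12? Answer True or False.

X winning at [XX./O../XOO]: True

p1 X@[XX./O../XOO]: (0,2)[XXX/O../XOO]-1 (1,1)[XX./OX./XOO]+1* (1,2)[XX./O.X/XOO]-1
p2 O@[XX./OX./XOO] terminal -1; root [XX./O../XOO] d12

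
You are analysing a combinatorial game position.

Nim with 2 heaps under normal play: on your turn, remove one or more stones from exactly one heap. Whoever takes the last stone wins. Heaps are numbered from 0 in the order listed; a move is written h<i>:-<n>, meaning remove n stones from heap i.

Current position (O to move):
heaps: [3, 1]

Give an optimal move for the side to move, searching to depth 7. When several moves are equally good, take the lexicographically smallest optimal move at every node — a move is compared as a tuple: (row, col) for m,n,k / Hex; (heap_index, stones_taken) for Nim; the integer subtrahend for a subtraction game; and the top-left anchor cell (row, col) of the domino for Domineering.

p1 O@[(3,1)]: h0:-1[(2,1)]-1 h0:-2[(1,1)]+1* h0:-3[(0,1)]-1 h1:-1[(3,0)]-1
p2 X@[(1,1)]: h0:-1[(0,1)]-1* h1:-1[(1,0)]-1
p3 O@[(0,1)]: h1:-1[(0,0)]+1*
p4 X@[(0,0)] terminal -1; root [(3,1)] d7

O's best at [(3,1)]: h0:-2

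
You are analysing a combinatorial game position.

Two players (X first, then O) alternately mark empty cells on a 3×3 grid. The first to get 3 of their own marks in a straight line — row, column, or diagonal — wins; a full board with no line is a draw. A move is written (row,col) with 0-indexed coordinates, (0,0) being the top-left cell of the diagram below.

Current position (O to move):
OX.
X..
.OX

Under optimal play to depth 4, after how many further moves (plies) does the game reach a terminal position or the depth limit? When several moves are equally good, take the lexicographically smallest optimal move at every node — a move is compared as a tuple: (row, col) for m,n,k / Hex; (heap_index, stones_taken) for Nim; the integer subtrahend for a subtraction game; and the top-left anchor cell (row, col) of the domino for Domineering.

p1 O@[OX./X../.OX]: (0,2)[OXO/X../.OX]+0* (1,1)[OX./XO./.OX]+0 (1,2)[OX./X.O/.OX]+0 (2,0)[OX./X../OOX]-1
p2 X@[OXO/X../.OX]: (1,1)[OXO/XX./.OX]+0* (1,2)[OXO/X.X/.OX]+0 (2,0)[OXO/X../XOX]+0
p3 O@[OXO/XX./.OX]: (1,2)[OXO/XXO/.OX]+0* (2,0)[OXO/XX./OOX]-1
p4 X@[OXO/XXO/.OX]: (2,0)[OXO/XXO/XOX]+0*
p5 O@[OXO/XXO/XOX] terminal +0; root [OX./X../.OX] d4

PV length from [OX./X../.OX]: 4 plies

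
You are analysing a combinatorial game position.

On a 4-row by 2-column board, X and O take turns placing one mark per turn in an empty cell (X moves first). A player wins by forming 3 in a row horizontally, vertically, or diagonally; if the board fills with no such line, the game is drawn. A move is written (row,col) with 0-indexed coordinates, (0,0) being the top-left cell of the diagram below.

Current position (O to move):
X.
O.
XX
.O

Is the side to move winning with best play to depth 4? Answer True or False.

O winning at [X./O./XX/.O]: False

[X./O./XX/.O] O move#1: (0,1):+0/XO/O./XX/.O*, (1,1):+0/X./OO/XX/.O, (3,0):+0/X./O./XX/OO
[XO/O./XX/.O] X move#2: (1,1):+0/XO/OX/XX/.O*, (3,0):+0/XO/O./XX/XO
[XO/OX/XX/.O] O move#3: (3,0):+0/XO/OX/XX/OO*
[XO/OX/XX/OO] end (terminal +0, X#4); searched X./O./XX/.O to 4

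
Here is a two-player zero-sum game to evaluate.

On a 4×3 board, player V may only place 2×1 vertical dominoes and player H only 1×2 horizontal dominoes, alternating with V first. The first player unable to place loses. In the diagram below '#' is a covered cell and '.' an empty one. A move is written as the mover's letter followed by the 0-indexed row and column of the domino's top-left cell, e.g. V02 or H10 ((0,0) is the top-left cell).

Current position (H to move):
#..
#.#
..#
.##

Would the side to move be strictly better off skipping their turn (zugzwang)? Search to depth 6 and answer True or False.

zugzwang(#../#.#/..#/.##, H) = False

ply 1, H at #../#.#/..#/.## | H01=-1→###/#.#/..#/.##*; H20=-1→#../#.#/###/.##
ply 2, V at ###/#.#/..#/.## | V11=+1→###/###/.##/.##*; V20=+1→###/#.#/#.#/###
ply 3: ###/###/.##/.## is terminal -1 (H); from #../#.#/..#/.## depth 6
suppose H passes — search the same position with V to move:
pass> ply 1, V at #../#.#/..#/.## | V01=-1→##./###/..#/.##; V11=+1→#../###/.##/.##*; V20=+1→#../#.#/#.#/###
pass> ply 2, H at #../###/.##/.## | H01=-1→###/###/.##/.##*
pass> ply 3, V at ###/###/.##/.## | V20=+1→###/###/###/###*
pass> ply 4: ###/###/###/### is terminal -1 (H); from #../#.#/..#/.## depth 6
for H: play -1, pass -1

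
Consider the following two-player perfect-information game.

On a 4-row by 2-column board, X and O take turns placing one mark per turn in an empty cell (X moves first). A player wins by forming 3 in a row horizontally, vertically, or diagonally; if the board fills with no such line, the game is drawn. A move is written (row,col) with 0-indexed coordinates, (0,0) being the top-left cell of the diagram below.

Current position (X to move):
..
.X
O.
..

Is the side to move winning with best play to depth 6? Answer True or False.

X winning at [../.X/O./..]: True

ply 1, X at ../.X/O./.. | (0,0)=+0→X./.X/O./..; (0,1)=+0→.X/.X/O./..; (1,0)=+0→../XX/O./..; (2,1)=+1→../.X/OX/..*; (3,0)=+0→../.X/O./X.; (3,1)=+0→../.X/O./.X
ply 2, O at ../.X/OX/.. | (0,0)=-1→O./.X/OX/..*; (0,1)=-1→.O/.X/OX/..; (1,0)=-1→../OX/OX/..; (3,0)=-1→../.X/OX/O.; (3,1)=-1→../.X/OX/.O
ply 3, X at O./.X/OX/.. | (0,1)=+1→OX/.X/OX/..*; (1,0)=+1→O./XX/OX/..; (3,0)=-1→O./.X/OX/X.; (3,1)=+1→O./.X/OX/.X
ply 4: OX/.X/OX/.. is terminal -1 (O); from ../.X/O./.. depth 6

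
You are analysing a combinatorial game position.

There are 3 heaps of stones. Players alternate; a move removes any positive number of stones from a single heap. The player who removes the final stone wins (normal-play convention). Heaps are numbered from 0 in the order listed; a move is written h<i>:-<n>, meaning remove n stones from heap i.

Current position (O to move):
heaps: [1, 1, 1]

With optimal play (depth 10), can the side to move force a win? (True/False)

O winning at [(1,1,1)]: True

[(1,1,1)] O move#1: h0:-1:+1/(0,1,1)*, h1:-1:+1/(1,0,1), h2:-1:+1/(1,1,0)
[(0,1,1)] X move#2: h1:-1:-1/(0,0,1)*, h2:-1:-1/(0,1,0)
[(0,0,1)] O move#3: h2:-1:+1/(0,0,0)*
[(0,0,0)] end (terminal -1, X#4); searched (1,1,1) to 10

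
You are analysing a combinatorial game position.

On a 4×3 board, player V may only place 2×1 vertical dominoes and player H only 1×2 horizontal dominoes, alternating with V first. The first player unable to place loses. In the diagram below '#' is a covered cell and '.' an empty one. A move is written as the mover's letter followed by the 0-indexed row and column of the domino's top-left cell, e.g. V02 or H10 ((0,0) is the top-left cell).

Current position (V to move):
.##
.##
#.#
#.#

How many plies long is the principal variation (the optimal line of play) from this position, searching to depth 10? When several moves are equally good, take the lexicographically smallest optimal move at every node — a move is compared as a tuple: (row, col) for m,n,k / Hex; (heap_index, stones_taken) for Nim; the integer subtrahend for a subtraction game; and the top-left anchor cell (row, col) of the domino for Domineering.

PV length from [.##/.##/#.#/#.#]: 1 ply

p1 V@[.##/.##/#.#/#.#]: V00[###/###/#.#/#.#]+1* V21[.##/.##/###/###]+1
p2 H@[###/###/#.#/#.#] terminal -1; root [.##/.##/#.#/#.#] d10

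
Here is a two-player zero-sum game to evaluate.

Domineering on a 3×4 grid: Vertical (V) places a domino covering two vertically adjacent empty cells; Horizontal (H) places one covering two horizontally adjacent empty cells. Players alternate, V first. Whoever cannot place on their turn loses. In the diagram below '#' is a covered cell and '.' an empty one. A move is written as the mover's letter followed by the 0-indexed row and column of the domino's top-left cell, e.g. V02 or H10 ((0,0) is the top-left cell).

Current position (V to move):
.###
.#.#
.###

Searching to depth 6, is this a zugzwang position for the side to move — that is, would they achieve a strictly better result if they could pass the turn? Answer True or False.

zugzwang(.###/.#.#/.###, V) = False

[.###/.#.#/.###] V move#1: V00:+1/####/##.#/.###*, V10:+1/.###/##.#/####
[####/##.#/.###] end (terminal -1, H#2); searched .###/.#.#/.### to 6
if V skipped the turn, H would face:
~ [.###/.#.#/.###] end (terminal -1, H#1); searched .###/.#.#/.### to 6
compare (V): move=+1 vs pass=+1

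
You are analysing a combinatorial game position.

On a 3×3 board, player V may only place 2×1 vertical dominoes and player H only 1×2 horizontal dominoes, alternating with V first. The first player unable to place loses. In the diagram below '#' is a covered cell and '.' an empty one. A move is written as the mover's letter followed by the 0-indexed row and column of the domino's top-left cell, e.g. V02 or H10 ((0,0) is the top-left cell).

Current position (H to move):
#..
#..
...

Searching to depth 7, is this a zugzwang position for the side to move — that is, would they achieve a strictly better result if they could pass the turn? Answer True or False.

zugzwang(#../#../..., H) = False

[#../#../...] H move#1: H01:-1/###/#../..., H11:+1/#../###/...*, H20:-1/#../#../##., H21:-1/#../#../.##
[#../###/...] end (terminal -1, V#2); searched #../#../... to 7
suppose H passes — search the same position with V to move:
pass> [#../#../...] V move#1: V01:+1/##./##./...*, V02:+1/#.#/#.#/..., V11:+1/#../##./.#., V12:+1/#../#.#/..#
pass> [##./##./...] H move#2: H20:-1/##./##./##.*, H21:-1/##./##./.##
pass> [##./##./##.] V move#3: V02:+1/###/###/##.*, V12:+1/##./###/###
pass> [###/###/##.] end (terminal -1, H#4); searched #../#../... to 7
for H: play +1, pass -1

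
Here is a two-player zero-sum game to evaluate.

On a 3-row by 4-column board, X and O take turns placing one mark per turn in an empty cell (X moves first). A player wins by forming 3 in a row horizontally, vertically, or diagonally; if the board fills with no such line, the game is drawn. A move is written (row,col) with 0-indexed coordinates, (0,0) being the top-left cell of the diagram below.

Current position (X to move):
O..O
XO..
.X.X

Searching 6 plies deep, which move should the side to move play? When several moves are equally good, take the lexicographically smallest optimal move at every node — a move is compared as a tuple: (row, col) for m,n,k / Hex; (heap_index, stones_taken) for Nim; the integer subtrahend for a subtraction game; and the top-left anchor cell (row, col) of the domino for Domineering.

X's best at [O..O/XO../.X.X]: (2,2)

[O..O/XO../.X.X] X move#1: (0,1):-1/OX.O/XO../.X.X, (0,2):-1/O.XO/XO../.X.X, (1,2):-1/O..O/XOX./.X.X, (1,3):-1/O..O/XO.X/.X.X, (2,0):-1/O..O/XO../XX.X, (2,2):+1/O..O/XO../.XXX*
[O..O/XO../.XXX] end (terminal -1, O#2); searched O..O/XO../.X.X to 6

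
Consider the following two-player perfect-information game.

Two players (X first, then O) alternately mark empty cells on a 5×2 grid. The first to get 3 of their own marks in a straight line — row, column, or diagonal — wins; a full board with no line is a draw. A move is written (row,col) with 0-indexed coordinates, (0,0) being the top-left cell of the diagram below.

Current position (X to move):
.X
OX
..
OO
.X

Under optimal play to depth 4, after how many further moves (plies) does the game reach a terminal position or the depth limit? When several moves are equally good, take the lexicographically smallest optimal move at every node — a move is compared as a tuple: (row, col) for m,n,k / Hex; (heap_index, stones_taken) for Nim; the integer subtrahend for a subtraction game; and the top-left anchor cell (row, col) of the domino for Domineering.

PV length from [.X/OX/../OO/.X]: 1 ply

ply 1, X at .X/OX/../OO/.X | (0,0)=-1→XX/OX/../OO/.X; (2,0)=+0→.X/OX/X./OO/.X; (2,1)=+1→.X/OX/.X/OO/.X*; (4,0)=-1→.X/OX/../OO/XX
ply 2: .X/OX/.X/OO/.X is terminal -1 (O); from .X/OX/../OO/.X depth 4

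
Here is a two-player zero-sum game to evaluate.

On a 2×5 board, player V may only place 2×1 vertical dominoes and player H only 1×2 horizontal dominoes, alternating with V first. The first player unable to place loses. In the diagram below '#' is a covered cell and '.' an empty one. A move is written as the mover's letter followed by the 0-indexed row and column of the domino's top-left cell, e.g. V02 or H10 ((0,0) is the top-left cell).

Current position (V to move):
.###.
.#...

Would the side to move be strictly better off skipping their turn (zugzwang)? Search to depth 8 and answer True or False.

[.###./.#...] V move#1: V00:-1/####./##..., V04:+1/.####/.#..#*
[.####/.#..#] H move#2: H12:-1/.####/.####*
[.####/.####] V move#3: V00:+1/#####/#####*
[#####/#####] end (terminal -1, H#4); searched .###./.#... to 8
suppose V passes — search the same position with H to move:
pass> [.###./.#...] H move#1: H12:-1/.###./.###.*, H13:-1/.###./.#.##
pass> [.###./.###.] V move#2: V00:+1/####./####.*, V04:+1/.####/.####
pass> [####./####.] end (terminal -1, H#3); searched .###./.#... to 8
for V: play +1, pass +1

zugzwang(.###./.#..., V) = False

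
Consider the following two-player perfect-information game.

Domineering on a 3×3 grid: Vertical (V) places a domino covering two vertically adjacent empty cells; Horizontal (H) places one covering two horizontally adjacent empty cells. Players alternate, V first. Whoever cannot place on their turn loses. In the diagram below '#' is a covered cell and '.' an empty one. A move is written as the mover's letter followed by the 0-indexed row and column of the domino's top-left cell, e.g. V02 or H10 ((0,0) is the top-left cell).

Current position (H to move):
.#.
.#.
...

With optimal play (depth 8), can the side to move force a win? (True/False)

H winning at [.#./.#./...]: False

ply 1, H at .#./.#./... | H20=-1→.#./.#./##.*; H21=-1→.#./.#./.##
ply 2, V at .#./.#./##. | V00=+1→##./##./##.*; V02=+1→.##/.##/##.; V12=+1→.#./.##/###
ply 3: ##./##./##. is terminal -1 (H); from .#./.#./... depth 8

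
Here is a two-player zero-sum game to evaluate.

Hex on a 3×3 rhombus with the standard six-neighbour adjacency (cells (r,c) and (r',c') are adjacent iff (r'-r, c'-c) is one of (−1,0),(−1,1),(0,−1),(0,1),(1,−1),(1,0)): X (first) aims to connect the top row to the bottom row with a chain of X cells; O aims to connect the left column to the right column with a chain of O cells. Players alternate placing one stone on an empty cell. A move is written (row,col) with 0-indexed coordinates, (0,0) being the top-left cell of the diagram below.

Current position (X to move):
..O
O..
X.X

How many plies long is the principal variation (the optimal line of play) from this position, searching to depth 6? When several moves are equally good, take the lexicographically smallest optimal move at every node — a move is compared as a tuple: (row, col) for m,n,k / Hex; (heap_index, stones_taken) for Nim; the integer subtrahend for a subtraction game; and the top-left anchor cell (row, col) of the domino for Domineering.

PV length from [..O/O../X.X]: 2 plies

ply 1, X at ..O/O../X.X | (0,0)=-1→X.O/O../X.X*; (0,1)=-1→.XO/O../X.X; (1,1)=-1→..O/OX./X.X; (1,2)=-1→..O/O.X/X.X; (2,1)=-1→..O/O../XXX
ply 2, O at X.O/O../X.X | (0,1)=+1→XOO/O../X.X*; (1,1)=+1→X.O/OO./X.X; (1,2)=+1→X.O/O.O/X.X; (2,1)=+1→X.O/O../XOX
ply 3: XOO/O../X.X is terminal -1 (X); from ..O/O../X.X depth 6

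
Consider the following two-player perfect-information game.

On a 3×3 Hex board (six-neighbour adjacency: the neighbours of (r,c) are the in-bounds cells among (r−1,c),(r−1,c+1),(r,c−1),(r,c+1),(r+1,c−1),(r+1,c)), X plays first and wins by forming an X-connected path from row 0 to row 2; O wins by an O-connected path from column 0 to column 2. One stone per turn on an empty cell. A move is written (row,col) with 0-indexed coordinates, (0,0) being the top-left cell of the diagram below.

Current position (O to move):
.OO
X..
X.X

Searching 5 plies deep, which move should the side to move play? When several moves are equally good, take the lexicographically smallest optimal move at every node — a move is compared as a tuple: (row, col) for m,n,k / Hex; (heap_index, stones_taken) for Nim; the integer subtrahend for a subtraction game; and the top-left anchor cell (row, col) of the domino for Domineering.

p1 O@[.OO/X../X.X]: (0,0)[OOO/X../X.X]+1* (1,1)[.OO/XO./X.X]-1 (1,2)[.OO/X.O/X.X]-1 (2,1)[.OO/X../XOX]-1
p2 X@[OOO/X../X.X] terminal -1; root [.OO/X../X.X] d5

O's best at [.OO/X../X.X]: (0,0)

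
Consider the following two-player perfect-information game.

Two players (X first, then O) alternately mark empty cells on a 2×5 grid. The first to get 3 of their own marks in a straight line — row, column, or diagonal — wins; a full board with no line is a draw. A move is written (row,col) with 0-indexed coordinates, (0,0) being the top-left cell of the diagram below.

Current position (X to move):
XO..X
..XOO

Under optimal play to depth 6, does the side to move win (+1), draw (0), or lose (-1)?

[XO..X/..XOO] X move#1: (0,2):+0/XOX.X/..XOO*, (0,3):+0/XO.XX/..XOO, (1,0):+0/XO..X/X.XOO, (1,1):+0/XO..X/.XXOO
[XOX.X/..XOO] O move#2: (0,3):+0/XOXOX/..XOO*, (1,0):-1/XOX.X/O.XOO, (1,1):-1/XOX.X/.OXOO
[XOXOX/..XOO] X move#3: (1,0):+0/XOXOX/X.XOO*, (1,1):+0/XOXOX/.XXOO
[XOXOX/X.XOO] O move#4: (1,1):+0/XOXOX/XOXOO*
[XOXOX/XOXOO] end (terminal +0, X#5); searched XO..X/..XOO to 6

value(XO..X/..XOO, X) = 0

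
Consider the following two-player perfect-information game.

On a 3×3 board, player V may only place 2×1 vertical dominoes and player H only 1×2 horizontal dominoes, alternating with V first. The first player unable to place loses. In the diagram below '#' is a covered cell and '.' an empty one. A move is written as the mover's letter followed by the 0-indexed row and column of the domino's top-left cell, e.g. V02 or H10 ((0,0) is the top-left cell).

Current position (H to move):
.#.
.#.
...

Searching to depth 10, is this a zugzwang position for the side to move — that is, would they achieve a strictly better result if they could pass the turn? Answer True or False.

p1 H@[.#./.#./...]: H20[.#./.#./##.]-1* H21[.#./.#./.##]-1
p2 V@[.#./.#./##.]: V00[##./##./##.]+1* V02[.##/.##/##.]+1 V12[.#./.##/###]+1
p3 H@[##./##./##.] terminal -1; root [.#./.#./...] d10
if H skipped the turn, V would face:
~ p1 V@[.#./.#./...]: V00[##./##./...]+1* V02[.##/.##/...]+1 V10[.#./##./#..]+1 V12[.#./.##/..#]+1
~ p2 H@[##./##./...]: H20[##./##./##.]-1* H21[##./##./.##]-1
~ p3 V@[##./##./##.]: V02[###/###/##.]+1* V12[##./###/###]+1
~ p4 H@[###/###/##.] terminal -1; root [.#./.#./...] d10
compare (H): move=-1 vs pass=-1

zugzwang(.#./.#./..., H) = False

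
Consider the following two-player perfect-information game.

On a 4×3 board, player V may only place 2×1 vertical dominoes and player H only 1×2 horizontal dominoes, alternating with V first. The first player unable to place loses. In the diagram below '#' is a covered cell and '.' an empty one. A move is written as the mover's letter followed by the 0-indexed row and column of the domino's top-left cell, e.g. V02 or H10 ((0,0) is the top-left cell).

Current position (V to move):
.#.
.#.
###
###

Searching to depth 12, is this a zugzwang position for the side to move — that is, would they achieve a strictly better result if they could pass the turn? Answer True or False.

[.#./.#./###/###] V move#1: V00:+1/##./##./###/###*, V02:+1/.##/.##/###/###
[##./##./###/###] end (terminal -1, H#2); searched .#./.#./###/### to 12
suppose V passes — search the same position with H to move:
pass> [.#./.#./###/###] end (terminal -1, H#1); searched .#./.#./###/### to 12
for V: play +1, pass +1

zugzwang(.#./.#./###/###, V) = False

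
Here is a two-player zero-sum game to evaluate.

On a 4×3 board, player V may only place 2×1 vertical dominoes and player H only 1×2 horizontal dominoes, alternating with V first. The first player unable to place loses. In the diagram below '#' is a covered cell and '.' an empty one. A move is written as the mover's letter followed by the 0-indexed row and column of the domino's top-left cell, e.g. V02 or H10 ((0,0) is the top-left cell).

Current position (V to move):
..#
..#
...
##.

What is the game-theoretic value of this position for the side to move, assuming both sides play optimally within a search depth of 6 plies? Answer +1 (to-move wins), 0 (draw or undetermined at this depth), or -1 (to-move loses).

p1 V@[..#/..#/.../##.]: V00[#.#/#.#/.../##.]+1* V01[.##/.##/.../##.]+1 V10[..#/#.#/#../##.]+1 V11[..#/.##/.#./##.]+1 V22[..#/..#/..#/###]-1
p2 H@[#.#/#.#/.../##.]: H20[#.#/#.#/##./##.]-1* H21[#.#/#.#/.##/##.]-1
p3 V@[#.#/#.#/##./##.]: V01[###/###/##./##.]+1* V22[#.#/#.#/###/###]+1
p4 H@[###/###/##./##.] terminal -1; root [..#/..#/.../##.] d6

value(..#/..#/.../##., V) = +1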